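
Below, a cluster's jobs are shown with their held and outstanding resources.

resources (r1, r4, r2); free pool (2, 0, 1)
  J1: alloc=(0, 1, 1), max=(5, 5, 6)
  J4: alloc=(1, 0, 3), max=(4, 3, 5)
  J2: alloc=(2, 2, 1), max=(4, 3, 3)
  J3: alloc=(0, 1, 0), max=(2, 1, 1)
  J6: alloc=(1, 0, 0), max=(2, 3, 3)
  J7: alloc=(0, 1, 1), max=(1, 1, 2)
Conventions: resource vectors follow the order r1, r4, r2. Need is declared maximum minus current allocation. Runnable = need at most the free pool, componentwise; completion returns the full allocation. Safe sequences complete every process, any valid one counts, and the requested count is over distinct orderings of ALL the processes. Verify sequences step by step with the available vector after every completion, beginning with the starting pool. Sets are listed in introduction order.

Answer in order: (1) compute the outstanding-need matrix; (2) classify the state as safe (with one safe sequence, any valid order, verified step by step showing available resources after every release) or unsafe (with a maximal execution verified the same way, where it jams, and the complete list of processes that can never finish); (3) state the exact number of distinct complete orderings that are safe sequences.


(1) Outstanding need per process (order r1, r4, r2):
  J1: (5, 4, 5)
  J4: (3, 3, 2)
  J2: (2, 1, 2)
  J3: (2, 0, 1)
  J6: (1, 3, 3)
  J7: (1, 0, 1)
(2) SAFE — a valid safe sequence is J7, J2, J4, J3, J1, J6.
Key observation: at J7 the run first touches a limit — (1, 0, 1) against (2, 0, 1), exact on a resource it actually requests.
Walking it through:
  pool = (2, 0, 1)
  J7: need (1, 0, 1) fits (2, 0, 1); releases (0, 1, 1), pool now (2, 1, 2)
  J2: need (2, 1, 2) fits (2, 1, 2); releases (2, 2, 1), pool now (4, 3, 3)
  J4: need (3, 3, 2) fits (4, 3, 3); releases (1, 0, 3), pool now (5, 3, 6)
  J3: need (2, 0, 1) fits (5, 3, 6); releases (0, 1, 0), pool now (5, 4, 6)
  J1: need (5, 4, 5) fits (5, 4, 6); releases (0, 1, 1), pool now (5, 5, 7)
  J6: need (1, 3, 3) fits (5, 5, 7); releases (1, 0, 0), pool now (6, 5, 7)
(3) The exact count: 14 of the possible complete orderings are safe sequences.


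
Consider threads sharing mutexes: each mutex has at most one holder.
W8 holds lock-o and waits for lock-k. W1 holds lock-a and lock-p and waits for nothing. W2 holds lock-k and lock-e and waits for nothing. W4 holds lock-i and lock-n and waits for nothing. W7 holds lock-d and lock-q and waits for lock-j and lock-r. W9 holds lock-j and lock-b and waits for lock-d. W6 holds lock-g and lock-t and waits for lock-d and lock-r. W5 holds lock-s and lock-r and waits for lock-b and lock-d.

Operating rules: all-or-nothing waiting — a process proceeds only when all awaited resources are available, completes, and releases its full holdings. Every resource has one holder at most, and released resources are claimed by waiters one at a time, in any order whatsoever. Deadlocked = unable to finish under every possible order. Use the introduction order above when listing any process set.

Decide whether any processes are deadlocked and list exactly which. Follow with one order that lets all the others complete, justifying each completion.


The deadlocked set is W7, W9, W6 and W5.
Key observation: the loop W7 -> W9 -> W7 blocks itself forever; W5 is caught in further circular waits and W6 waits into the deadlock from upstream.
One completion order for the rest: W4, W2, W8, W1.
Walking it through:
  W4: no waits; runs immediately, freeing lock-i and lock-n
  W2: no waits; runs immediately, freeing lock-k and lock-e
  run W8 (all its waits — lock-k — are resolved); releases lock-o
  W1: no waits; runs immediately, freeing lock-a and lock-p


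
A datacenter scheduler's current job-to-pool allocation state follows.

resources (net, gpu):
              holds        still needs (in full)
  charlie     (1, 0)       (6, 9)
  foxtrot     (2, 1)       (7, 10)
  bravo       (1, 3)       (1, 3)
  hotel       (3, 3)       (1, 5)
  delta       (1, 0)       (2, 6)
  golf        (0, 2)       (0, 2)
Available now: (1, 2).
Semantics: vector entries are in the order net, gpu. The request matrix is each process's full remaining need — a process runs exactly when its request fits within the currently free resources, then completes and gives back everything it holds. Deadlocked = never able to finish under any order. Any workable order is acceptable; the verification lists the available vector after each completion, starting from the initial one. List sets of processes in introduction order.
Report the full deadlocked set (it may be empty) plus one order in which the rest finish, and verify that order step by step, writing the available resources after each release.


Nothing here is deadlocked.
Key observation: golf leads a chain of completions in which each release enables another process.
One completion order for the rest: golf, bravo, hotel, delta, charlie, foxtrot. Check, step by step:
  pool = (1, 2)
  golf needs (0, 2) <= (1, 2) -> finishes; pool += (0, 2) = (1, 4)
  bravo needs (1, 3) <= (1, 4) -> finishes; pool += (1, 3) = (2, 7)
  hotel needs (1, 5) <= (2, 7) -> finishes; pool += (3, 3) = (5, 10)
  delta needs (2, 6) <= (5, 10) -> finishes; pool += (1, 0) = (6, 10)
  charlie needs (6, 9) <= (6, 10) -> finishes; pool += (1, 0) = (7, 10)
  foxtrot needs (7, 10) <= (7, 10) -> finishes; pool += (2, 1) = (9, 11)


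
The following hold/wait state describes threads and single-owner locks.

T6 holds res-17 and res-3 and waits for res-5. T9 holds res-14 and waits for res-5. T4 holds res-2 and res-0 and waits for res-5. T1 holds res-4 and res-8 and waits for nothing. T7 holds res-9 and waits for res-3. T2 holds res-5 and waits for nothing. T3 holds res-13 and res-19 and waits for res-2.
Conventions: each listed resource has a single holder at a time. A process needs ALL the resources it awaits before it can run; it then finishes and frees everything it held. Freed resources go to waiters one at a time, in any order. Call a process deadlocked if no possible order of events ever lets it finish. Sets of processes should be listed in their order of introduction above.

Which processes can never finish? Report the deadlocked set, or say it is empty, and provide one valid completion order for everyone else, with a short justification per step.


Nothing here is deadlocked.
Key observation: there is no circular wait here — follow any chain and it reaches a process that is free to run now.
One completion order for the rest: T1, T2, T6, T4, T9, T7, T3.
Step-by-step check:
  run T1 (it waits on nothing); releases res-4 and res-8
  run T2 (it waits on nothing); releases res-5
  T6: everything it awaited (res-5) is free; runs, freeing res-17 and res-3
  T4: everything it awaited (res-5) is free; runs, freeing res-2 and res-0
  T9: everything it awaited (res-5) is free; runs, freeing res-14
  T7: everything it awaited (res-3) is free; runs, freeing res-9
  T3: everything it awaited (res-2) is free; runs, freeing res-13 and res-19


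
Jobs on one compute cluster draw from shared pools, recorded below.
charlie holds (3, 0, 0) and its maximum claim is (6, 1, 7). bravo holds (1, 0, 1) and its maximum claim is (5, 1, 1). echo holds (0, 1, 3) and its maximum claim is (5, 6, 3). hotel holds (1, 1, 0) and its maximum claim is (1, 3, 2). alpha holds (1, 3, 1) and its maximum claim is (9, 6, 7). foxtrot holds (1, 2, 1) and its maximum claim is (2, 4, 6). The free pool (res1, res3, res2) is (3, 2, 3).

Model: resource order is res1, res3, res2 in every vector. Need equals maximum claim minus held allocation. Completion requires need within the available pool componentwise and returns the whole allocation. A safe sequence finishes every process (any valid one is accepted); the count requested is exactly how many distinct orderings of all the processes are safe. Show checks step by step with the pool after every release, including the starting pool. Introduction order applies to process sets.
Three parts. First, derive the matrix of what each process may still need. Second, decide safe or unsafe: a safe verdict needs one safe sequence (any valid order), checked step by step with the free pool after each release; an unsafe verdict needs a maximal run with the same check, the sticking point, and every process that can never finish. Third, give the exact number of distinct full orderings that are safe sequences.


(1) Need matrix, components ordered res1, res3, res2:
  charlie: (3, 1, 7)
  bravo: (4, 1, 0)
  echo: (5, 5, 0)
  hotel: (0, 2, 2)
  alpha: (8, 3, 6)
  foxtrot: (1, 2, 5)
(2) UNSAFE — no complete ordering exists.
Key observation: after hotel, bravo the pool peaks at (5, 3, 4), and each blocked process is short somewhere: charlie on res2; echo on res3; alpha on res1, res2; foxtrot on res2.
The run hotel, bravo cannot be extended any further. Verifying each step:
  pool = (3, 2, 3)
  hotel needs (0, 2, 2) <= (3, 2, 3) -> finishes; pool += (1, 1, 0) = (4, 3, 3)
  bravo needs (4, 1, 0) <= (4, 3, 3) -> finishes; pool += (1, 0, 1) = (5, 3, 4)
  charlie cannot run: need (3, 1, 7) vs free (5, 3, 4) (insufficient res2)
  echo cannot run: need (5, 5, 0) vs free (5, 3, 4) (insufficient res3)
  alpha cannot run: need (8, 3, 6) vs free (5, 3, 4) (insufficient res1 and res2)
  foxtrot cannot run: need (1, 2, 5) vs free (5, 3, 4) (insufficient res2)
Permanently blocked: charlie, echo, alpha and foxtrot.
(3) The exact count: 0 of the possible complete orderings are safe sequences.


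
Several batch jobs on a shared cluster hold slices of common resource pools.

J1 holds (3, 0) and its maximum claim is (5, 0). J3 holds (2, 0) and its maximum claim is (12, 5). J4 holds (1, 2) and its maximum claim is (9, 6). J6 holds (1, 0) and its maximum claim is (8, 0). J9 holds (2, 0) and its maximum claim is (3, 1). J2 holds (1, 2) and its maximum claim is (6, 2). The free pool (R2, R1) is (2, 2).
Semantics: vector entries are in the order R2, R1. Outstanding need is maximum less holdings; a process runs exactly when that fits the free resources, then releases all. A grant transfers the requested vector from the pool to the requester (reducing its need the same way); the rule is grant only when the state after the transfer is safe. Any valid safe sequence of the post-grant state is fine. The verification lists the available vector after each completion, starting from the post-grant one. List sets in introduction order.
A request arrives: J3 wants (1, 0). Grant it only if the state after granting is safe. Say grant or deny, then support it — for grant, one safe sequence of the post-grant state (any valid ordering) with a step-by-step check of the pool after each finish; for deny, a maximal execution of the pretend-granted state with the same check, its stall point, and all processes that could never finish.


GRANT — the state after the grant stays safe, e.g. via J9, J1, J2, J6, J4, J3.
Key observation: after the grant the pool drops to (1, 2), which still lets J9 finish first and unwind the rest.
Step-by-step check of the post-grant state:
  pool = (1, 2)
  J9 needs (1, 1) <= (1, 2) -> finishes; pool += (2, 0) = (3, 2)
  J1 needs (2, 0) <= (3, 2) -> finishes; pool += (3, 0) = (6, 2)
  J2 needs (5, 0) <= (6, 2) -> finishes; pool += (1, 2) = (7, 4)
  J6 needs (7, 0) <= (7, 4) -> finishes; pool += (1, 0) = (8, 4)
  J4 needs (8, 4) <= (8, 4) -> finishes; pool += (1, 2) = (9, 6)
  J3 needs (9, 5) <= (9, 6) -> finishes; pool += (3, 0) = (12, 6)


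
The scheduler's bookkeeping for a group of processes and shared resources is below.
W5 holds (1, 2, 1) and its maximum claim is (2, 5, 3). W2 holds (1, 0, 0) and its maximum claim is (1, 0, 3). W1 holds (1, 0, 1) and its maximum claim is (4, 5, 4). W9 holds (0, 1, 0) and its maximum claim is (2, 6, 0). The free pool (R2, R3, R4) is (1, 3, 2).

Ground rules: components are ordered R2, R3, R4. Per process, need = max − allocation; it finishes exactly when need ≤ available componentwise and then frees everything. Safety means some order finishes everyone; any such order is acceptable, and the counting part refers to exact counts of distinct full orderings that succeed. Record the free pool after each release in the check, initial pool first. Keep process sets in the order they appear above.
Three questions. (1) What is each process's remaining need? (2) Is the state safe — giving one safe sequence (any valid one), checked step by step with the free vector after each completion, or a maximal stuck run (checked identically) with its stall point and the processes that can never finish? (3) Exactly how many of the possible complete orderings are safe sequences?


(1) Need matrix, components ordered R2, R3, R4:
  W5: (1, 3, 2)
  W2: (0, 0, 3)
  W1: (3, 5, 3)
  W9: (2, 5, 0)
(2) SAFE, for example via the order W5, W9, W2, W1.
Key observation: at W5 the run first touches a limit — (1, 3, 2) against (1, 3, 2), exact on a resource it actually requests.
Step-by-step check:
  pool = (1, 3, 2)
  run W5 (needs (1, 3, 2), free (1, 3, 2)); after release of (1, 2, 1) the pool is (2, 5, 3)
  run W9 (needs (2, 5, 0), free (2, 5, 3)); after release of (0, 1, 0) the pool is (2, 6, 3)
  run W2 (needs (0, 0, 3), free (2, 6, 3)); after release of (1, 0, 0) the pool is (3, 6, 3)
  run W1 (needs (3, 5, 3), free (3, 6, 3)); after release of (1, 0, 1) the pool is (4, 6, 4)
(3) Precisely 3 of the possible complete orderings are safe sequences.


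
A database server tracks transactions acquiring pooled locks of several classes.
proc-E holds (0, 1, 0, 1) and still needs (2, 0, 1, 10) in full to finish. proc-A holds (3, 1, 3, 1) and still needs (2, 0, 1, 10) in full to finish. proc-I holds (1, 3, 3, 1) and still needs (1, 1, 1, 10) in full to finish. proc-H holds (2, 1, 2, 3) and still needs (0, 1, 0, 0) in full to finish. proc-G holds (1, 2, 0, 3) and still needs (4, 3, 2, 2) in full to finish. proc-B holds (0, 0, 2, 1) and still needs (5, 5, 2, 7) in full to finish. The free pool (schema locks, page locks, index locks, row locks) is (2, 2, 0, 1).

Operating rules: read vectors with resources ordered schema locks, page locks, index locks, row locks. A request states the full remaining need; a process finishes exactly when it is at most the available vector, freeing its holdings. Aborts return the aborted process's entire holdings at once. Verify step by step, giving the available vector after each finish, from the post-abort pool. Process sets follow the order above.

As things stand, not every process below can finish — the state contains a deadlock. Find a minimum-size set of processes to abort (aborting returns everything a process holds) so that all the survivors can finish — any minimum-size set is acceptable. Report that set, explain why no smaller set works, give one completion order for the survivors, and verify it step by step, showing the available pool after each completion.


The answer: abort proc-E and proc-I.
Key observation: aborting proc-E and proc-I returns (1, 4, 3, 2), and proc-A — hopeless before — runs at step 4 with the returned capacity in the pool.
Minimality, checking each single-abort alternative: proc-E alone leaves proc-A blocked (short on row locks); proc-A alone leaves proc-E blocked (short on row locks); proc-I alone leaves proc-E blocked (short on row locks); proc-H alone leaves proc-E blocked (short on row locks); proc-G alone leaves proc-E blocked (short on row locks); proc-B alone leaves proc-E blocked (short on row locks).
The survivors complete as proc-H, proc-G, proc-B, proc-A. Walking it through (starting from the post-abort pool):
  pool = (3, 6, 3, 3)
  proc-H: need (0, 1, 0, 0) fits (3, 6, 3, 3); releases (2, 1, 2, 3), pool now (5, 7, 5, 6)
  proc-G: need (4, 3, 2, 2) fits (5, 7, 5, 6); releases (1, 2, 0, 3), pool now (6, 9, 5, 9)
  proc-B: need (5, 5, 2, 7) fits (6, 9, 5, 9); releases (0, 0, 2, 1), pool now (6, 9, 7, 10)
  proc-A: need (2, 0, 1, 10) fits (6, 9, 7, 10); releases (3, 1, 3, 1), pool now (9, 10, 10, 11)


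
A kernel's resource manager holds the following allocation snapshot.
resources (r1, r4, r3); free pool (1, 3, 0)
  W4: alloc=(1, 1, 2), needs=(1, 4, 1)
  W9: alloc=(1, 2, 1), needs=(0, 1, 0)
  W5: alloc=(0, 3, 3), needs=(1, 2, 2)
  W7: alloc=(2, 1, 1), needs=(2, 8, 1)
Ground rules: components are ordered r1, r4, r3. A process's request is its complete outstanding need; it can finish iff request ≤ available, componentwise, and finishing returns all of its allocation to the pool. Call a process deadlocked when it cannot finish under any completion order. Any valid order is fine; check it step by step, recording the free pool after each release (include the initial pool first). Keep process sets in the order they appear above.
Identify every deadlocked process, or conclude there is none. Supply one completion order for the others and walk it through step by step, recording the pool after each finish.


No process is deadlocked.
Key observation: no deadlock: W9 fits now, and the freed resources carry the rest through.
A valid finishing order for the others: W9, W4, W5, W7. Step-by-step check:
  pool = (1, 3, 0)
  W9 needs (0, 1, 0) <= (1, 3, 0) -> finishes; pool += (1, 2, 1) = (2, 5, 1)
  W4 needs (1, 4, 1) <= (2, 5, 1) -> finishes; pool += (1, 1, 2) = (3, 6, 3)
  W5 needs (1, 2, 2) <= (3, 6, 3) -> finishes; pool += (0, 3, 3) = (3, 9, 6)
  W7 needs (2, 8, 1) <= (3, 9, 6) -> finishes; pool += (2, 1, 1) = (5, 10, 7)


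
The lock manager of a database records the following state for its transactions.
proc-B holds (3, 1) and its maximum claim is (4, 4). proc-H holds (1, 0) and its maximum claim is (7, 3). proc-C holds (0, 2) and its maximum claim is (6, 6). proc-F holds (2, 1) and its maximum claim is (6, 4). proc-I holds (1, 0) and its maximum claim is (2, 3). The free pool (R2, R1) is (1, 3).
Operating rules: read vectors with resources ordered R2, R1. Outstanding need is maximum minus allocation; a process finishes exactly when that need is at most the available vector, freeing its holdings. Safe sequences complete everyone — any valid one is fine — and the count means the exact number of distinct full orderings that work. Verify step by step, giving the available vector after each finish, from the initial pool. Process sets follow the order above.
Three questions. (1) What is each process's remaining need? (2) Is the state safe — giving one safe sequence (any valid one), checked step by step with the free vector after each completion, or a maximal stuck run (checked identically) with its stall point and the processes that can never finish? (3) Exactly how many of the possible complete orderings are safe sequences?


(1) Outstanding need per process (order R2, R1):
  proc-B: (1, 3)
  proc-H: (6, 3)
  proc-C: (6, 4)
  proc-F: (4, 3)
  proc-I: (1, 3)
(2) The state is SAFE; one workable sequence: proc-B, proc-F, proc-C, proc-H, proc-I.
Key observation: proc-B is the earliest step where a requested resource binds exactly: need (1, 3), pool (1, 3) at its turn.
Step-by-step check:
  pool = (1, 3)
  run proc-B (needs (1, 3), free (1, 3)); after release of (3, 1) the pool is (4, 4)
  run proc-F (needs (4, 3), free (4, 4)); after release of (2, 1) the pool is (6, 5)
  run proc-C (needs (6, 4), free (6, 5)); after release of (0, 2) the pool is (6, 7)
  run proc-H (needs (6, 3), free (6, 7)); after release of (1, 0) the pool is (7, 7)
  run proc-I (needs (1, 3), free (7, 7)); after release of (1, 0) the pool is (8, 7)
(3) Precisely 10 of the possible complete orderings are safe sequences.


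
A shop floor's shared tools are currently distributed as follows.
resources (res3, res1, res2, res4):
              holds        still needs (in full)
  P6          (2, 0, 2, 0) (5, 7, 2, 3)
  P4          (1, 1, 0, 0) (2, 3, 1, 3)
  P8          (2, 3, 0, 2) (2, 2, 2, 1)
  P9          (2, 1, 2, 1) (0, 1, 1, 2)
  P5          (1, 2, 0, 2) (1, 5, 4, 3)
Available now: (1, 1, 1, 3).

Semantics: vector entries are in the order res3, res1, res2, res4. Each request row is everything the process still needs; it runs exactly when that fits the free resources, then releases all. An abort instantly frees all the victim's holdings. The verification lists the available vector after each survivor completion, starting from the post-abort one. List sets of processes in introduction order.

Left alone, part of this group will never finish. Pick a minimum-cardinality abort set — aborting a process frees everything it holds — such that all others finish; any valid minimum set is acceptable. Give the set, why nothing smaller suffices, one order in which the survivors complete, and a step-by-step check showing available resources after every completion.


The answer: abort P6.
Key observation: the deadlocked P5 becomes finishable only because P6 released (2, 0, 2, 0); it completes at step 3 below.
No smaller set exists: with zero aborts the deadlock remains.
One survivor order: P9, P8, P5, P4. Verifying each step (post-abort pool first):
  pool = (3, 1, 3, 3)
  P9 needs (0, 1, 1, 2) <= (3, 1, 3, 3) -> finishes; pool += (2, 1, 2, 1) = (5, 2, 5, 4)
  P8 needs (2, 2, 2, 1) <= (5, 2, 5, 4) -> finishes; pool += (2, 3, 0, 2) = (7, 5, 5, 6)
  P5 needs (1, 5, 4, 3) <= (7, 5, 5, 6) -> finishes; pool += (1, 2, 0, 2) = (8, 7, 5, 8)
  P4 needs (2, 3, 1, 3) <= (8, 7, 5, 8) -> finishes; pool += (1, 1, 0, 0) = (9, 8, 5, 8)


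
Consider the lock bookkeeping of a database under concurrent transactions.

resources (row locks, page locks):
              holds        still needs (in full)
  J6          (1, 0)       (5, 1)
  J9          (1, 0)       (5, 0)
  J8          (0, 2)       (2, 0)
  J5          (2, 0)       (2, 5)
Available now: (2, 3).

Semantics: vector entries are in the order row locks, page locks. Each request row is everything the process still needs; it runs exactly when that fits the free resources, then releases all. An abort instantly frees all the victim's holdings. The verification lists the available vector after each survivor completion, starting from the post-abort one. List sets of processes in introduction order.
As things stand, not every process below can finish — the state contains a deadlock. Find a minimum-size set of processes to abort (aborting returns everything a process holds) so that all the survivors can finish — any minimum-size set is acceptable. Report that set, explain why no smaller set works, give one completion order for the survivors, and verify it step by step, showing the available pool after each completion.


Minimum abort set: J9.
Key observation: aborting J9 returns (1, 0), and J6 — hopeless before — runs at step 3 with the returned capacity in the pool.
Why nothing smaller works: aborting no one leaves the state deadlocked as given.
One survivor order: J8, J5, J6. Verifying each step (post-abort pool first):
  pool = (3, 3)
  J8 needs (2, 0) <= (3, 3) -> finishes; pool += (0, 2) = (3, 5)
  J5 needs (2, 5) <= (3, 5) -> finishes; pool += (2, 0) = (5, 5)
  J6 needs (5, 1) <= (5, 5) -> finishes; pool += (1, 0) = (6, 5)


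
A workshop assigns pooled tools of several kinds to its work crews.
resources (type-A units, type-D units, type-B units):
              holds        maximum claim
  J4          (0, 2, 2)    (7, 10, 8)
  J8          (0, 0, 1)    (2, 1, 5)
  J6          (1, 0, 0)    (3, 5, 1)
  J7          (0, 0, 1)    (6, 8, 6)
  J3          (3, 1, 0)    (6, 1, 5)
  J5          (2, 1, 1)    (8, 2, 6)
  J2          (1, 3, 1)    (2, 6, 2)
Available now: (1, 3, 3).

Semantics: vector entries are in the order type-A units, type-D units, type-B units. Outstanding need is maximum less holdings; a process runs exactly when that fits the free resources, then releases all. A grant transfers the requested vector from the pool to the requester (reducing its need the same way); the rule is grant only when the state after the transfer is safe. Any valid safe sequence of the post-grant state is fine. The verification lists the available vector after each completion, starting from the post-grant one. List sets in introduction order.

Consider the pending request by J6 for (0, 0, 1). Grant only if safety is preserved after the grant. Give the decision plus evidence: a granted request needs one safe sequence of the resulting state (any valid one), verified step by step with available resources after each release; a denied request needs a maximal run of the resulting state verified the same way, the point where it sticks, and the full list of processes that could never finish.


GRANT — the state after the grant stays safe, e.g. via J2, J6, J8, J3, J5, J7, J4.
Key observation: (1, 3, 2) free after granting still covers J2 first, and each release covers the next.
Check on the post-grant state, step by step:
  pool = (1, 3, 2)
  run J2 (needs (1, 3, 1), free (1, 3, 2)); after release of (1, 3, 1) the pool is (2, 6, 3)
  run J6 (needs (2, 5, 0), free (2, 6, 3)); after release of (1, 0, 1) the pool is (3, 6, 4)
  run J8 (needs (2, 1, 4), free (3, 6, 4)); after release of (0, 0, 1) the pool is (3, 6, 5)
  run J3 (needs (3, 0, 5), free (3, 6, 5)); after release of (3, 1, 0) the pool is (6, 7, 5)
  run J5 (needs (6, 1, 5), free (6, 7, 5)); after release of (2, 1, 1) the pool is (8, 8, 6)
  run J7 (needs (6, 8, 5), free (8, 8, 6)); after release of (0, 0, 1) the pool is (8, 8, 7)
  run J4 (needs (7, 8, 6), free (8, 8, 7)); after release of (0, 2, 2) the pool is (8, 10, 9)


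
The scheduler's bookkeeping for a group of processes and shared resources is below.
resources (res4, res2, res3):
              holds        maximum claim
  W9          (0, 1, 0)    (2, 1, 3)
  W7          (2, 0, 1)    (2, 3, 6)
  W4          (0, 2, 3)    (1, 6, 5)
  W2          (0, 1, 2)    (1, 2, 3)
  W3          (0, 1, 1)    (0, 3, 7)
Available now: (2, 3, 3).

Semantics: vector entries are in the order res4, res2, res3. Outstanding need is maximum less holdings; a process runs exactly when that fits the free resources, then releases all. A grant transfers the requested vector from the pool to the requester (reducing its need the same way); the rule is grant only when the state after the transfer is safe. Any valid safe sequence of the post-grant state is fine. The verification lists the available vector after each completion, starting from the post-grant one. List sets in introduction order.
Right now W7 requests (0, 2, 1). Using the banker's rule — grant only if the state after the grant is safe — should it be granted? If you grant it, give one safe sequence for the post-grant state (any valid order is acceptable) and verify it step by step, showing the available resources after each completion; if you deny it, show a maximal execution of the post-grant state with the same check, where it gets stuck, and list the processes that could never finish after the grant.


GRANT — the state after the grant stays safe, e.g. via W2, W7, W4, W9, W3.
Key observation: after the grant the pool drops to (2, 1, 2), which still lets W2 finish first and unwind the rest.
Check on the post-grant state, step by step:
  pool = (2, 1, 2)
  W2: need (1, 1, 1) fits (2, 1, 2); releases (0, 1, 2), pool now (2, 2, 4)
  W7: need (0, 1, 4) fits (2, 2, 4); releases (2, 2, 2), pool now (4, 4, 6)
  W4: need (1, 4, 2) fits (4, 4, 6); releases (0, 2, 3), pool now (4, 6, 9)
  W9: need (2, 0, 3) fits (4, 6, 9); releases (0, 1, 0), pool now (4, 7, 9)
  W3: need (0, 2, 6) fits (4, 7, 9); releases (0, 1, 1), pool now (4, 8, 10)


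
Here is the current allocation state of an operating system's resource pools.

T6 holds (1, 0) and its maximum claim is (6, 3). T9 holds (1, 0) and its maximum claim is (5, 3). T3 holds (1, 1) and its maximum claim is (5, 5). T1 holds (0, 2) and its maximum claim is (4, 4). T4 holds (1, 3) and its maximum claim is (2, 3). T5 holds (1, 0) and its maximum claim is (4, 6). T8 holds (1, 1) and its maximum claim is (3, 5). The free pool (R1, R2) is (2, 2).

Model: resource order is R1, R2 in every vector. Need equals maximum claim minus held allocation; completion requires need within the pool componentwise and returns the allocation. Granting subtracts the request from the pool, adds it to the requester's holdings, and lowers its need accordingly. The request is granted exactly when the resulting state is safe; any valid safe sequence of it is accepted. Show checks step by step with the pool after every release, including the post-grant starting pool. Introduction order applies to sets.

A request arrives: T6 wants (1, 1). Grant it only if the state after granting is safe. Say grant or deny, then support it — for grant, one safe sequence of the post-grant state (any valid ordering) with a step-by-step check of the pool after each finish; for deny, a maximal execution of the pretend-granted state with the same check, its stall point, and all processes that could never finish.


DENY. Granting would leave the state unsafe.
Key observation: after T4, T8 the pool peaks at (3, 5), and each blocked process is short somewhere: T6 on R1; T9 on R1; T3 on R1; T1 on R1; T5 on R2.
On the post-grant state, T4, T8 is a maximal run — nothing extends it. Verifying each step:
  pool = (1, 1)
  T4: need (1, 0) fits (1, 1); releases (1, 3), pool now (2, 4)
  T8: need (2, 4) fits (2, 4); releases (1, 1), pool now (3, 5)
  blocked: T6 wants (4, 2), pool (3, 5) — not enough R1
  blocked: T9 wants (4, 3), pool (3, 5) — not enough R1
  blocked: T3 wants (4, 4), pool (3, 5) — not enough R1
  blocked: T1 wants (4, 2), pool (3, 5) — not enough R1
  blocked: T5 wants (3, 6), pool (3, 5) — not enough R2
Had the request been granted, T6, T9, T3, T1 and T5 could never finish.


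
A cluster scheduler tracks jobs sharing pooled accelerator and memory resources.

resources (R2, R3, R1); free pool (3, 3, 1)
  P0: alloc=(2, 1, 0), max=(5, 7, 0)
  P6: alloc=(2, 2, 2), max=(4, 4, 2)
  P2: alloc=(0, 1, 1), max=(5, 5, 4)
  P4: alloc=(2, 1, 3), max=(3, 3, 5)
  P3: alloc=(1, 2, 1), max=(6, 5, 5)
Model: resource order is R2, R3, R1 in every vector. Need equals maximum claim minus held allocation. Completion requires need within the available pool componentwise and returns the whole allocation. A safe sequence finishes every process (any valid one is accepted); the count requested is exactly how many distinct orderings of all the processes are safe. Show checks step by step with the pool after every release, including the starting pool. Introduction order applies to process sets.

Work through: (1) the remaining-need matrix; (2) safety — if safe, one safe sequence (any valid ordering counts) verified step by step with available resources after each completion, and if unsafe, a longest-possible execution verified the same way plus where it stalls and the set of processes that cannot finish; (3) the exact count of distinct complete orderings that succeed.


(1) Need matrix, components ordered R2, R3, R1:
  P0: (3, 6, 0)
  P6: (2, 2, 0)
  P2: (5, 4, 3)
  P4: (1, 2, 2)
  P3: (5, 3, 4)
(2) The state is SAFE; one workable sequence: P6, P4, P3, P2, P0.
Key observation: no step in this order meets a requested resource exactly; the smallest headroom is 1, first reached at P6 (need (2, 2, 0), pool (3, 3, 1)).
Walking it through:
  pool = (3, 3, 1)
  run P6 (needs (2, 2, 0), free (3, 3, 1)); after release of (2, 2, 2) the pool is (5, 5, 3)
  run P4 (needs (1, 2, 2), free (5, 5, 3)); after release of (2, 1, 3) the pool is (7, 6, 6)
  run P3 (needs (5, 3, 4), free (7, 6, 6)); after release of (1, 2, 1) the pool is (8, 8, 7)
  run P2 (needs (5, 4, 3), free (8, 8, 7)); after release of (0, 1, 1) the pool is (8, 9, 8)
  run P0 (needs (3, 6, 0), free (8, 9, 8)); after release of (2, 1, 0) the pool is (10, 10, 8)
(3) Precisely 12 of the possible complete orderings are safe sequences.


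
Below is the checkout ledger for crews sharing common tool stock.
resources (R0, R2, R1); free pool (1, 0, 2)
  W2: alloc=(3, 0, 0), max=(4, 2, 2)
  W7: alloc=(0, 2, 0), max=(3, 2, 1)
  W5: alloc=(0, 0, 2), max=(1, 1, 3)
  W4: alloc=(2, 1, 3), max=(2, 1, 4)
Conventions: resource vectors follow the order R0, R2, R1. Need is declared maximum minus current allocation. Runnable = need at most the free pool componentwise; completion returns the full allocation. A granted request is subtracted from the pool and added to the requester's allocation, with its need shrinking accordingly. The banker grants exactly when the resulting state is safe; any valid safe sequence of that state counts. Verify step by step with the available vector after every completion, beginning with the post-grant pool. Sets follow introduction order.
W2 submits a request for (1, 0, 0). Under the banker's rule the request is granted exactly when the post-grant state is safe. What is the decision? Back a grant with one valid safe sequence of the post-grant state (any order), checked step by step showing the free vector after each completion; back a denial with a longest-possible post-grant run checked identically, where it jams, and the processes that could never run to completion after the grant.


DENY: after the grant no complete ordering would exist.
Key observation: after W4, W5 the pool peaks at (2, 1, 7), and each blocked process is short somewhere: W2 on R2; W7 on R0.
After a pretend grant, a maximal execution: W4, W5 — then nothing else fits. Walking it through:
  pool = (0, 0, 2)
  W4: need (0, 0, 1) fits (0, 0, 2); releases (2, 1, 3), pool now (2, 1, 5)
  W5: need (1, 1, 1) fits (2, 1, 5); releases (0, 0, 2), pool now (2, 1, 7)
  W2 cannot run: need (0, 2, 2) vs free (2, 1, 7) (insufficient R2)
  W7 cannot run: need (3, 0, 1) vs free (2, 1, 7) (insufficient R0)
Post-grant, the permanently blocked set is W2 and W7.


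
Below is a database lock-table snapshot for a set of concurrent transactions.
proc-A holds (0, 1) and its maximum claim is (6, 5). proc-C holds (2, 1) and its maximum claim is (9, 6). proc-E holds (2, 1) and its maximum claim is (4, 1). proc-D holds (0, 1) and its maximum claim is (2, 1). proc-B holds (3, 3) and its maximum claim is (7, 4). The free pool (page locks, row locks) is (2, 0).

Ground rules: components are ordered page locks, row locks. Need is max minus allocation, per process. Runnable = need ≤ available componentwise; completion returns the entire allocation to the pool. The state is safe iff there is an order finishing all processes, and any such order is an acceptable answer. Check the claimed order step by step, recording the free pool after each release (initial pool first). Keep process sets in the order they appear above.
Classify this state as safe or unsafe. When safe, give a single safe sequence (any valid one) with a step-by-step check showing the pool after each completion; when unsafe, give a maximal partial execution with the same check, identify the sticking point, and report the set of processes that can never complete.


SAFE, for example via the order proc-D, proc-E, proc-B, proc-C, proc-A.
Key observation: proc-D marks the first exact bind of the order: its need (2, 0) fits the free (2, 0) with zero slack on a requested resource.
Verifying each step:
  pool = (2, 0)
  proc-D needs (2, 0) <= (2, 0) -> finishes; pool += (0, 1) = (2, 1)
  proc-E needs (2, 0) <= (2, 1) -> finishes; pool += (2, 1) = (4, 2)
  proc-B needs (4, 1) <= (4, 2) -> finishes; pool += (3, 3) = (7, 5)
  proc-C needs (7, 5) <= (7, 5) -> finishes; pool += (2, 1) = (9, 6)
  proc-A needs (6, 4) <= (9, 6) -> finishes; pool += (0, 1) = (9, 7)


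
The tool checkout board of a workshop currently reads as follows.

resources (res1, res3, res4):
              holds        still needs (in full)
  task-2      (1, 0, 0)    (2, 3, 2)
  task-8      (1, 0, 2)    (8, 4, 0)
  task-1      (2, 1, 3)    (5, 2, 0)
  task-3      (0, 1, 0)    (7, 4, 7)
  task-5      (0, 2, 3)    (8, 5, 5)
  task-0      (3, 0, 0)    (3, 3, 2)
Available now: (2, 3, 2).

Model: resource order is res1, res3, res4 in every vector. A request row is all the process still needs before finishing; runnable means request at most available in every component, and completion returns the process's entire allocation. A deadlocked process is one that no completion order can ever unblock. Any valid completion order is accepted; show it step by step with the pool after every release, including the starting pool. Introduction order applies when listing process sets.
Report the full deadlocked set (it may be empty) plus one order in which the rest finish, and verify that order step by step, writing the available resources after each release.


Nothing here is deadlocked.
Key observation: task-2 fits the free pool immediately, and its release cascades until everyone finishes.
One completion order for the rest: task-2, task-0, task-1, task-8, task-3, task-5. Check, step by step:
  pool = (2, 3, 2)
  run task-2 (needs (2, 3, 2), free (2, 3, 2)); after release of (1, 0, 0) the pool is (3, 3, 2)
  run task-0 (needs (3, 3, 2), free (3, 3, 2)); after release of (3, 0, 0) the pool is (6, 3, 2)
  run task-1 (needs (5, 2, 0), free (6, 3, 2)); after release of (2, 1, 3) the pool is (8, 4, 5)
  run task-8 (needs (8, 4, 0), free (8, 4, 5)); after release of (1, 0, 2) the pool is (9, 4, 7)
  run task-3 (needs (7, 4, 7), free (9, 4, 7)); after release of (0, 1, 0) the pool is (9, 5, 7)
  run task-5 (needs (8, 5, 5), free (9, 5, 7)); after release of (0, 2, 3) the pool is (9, 7, 10)


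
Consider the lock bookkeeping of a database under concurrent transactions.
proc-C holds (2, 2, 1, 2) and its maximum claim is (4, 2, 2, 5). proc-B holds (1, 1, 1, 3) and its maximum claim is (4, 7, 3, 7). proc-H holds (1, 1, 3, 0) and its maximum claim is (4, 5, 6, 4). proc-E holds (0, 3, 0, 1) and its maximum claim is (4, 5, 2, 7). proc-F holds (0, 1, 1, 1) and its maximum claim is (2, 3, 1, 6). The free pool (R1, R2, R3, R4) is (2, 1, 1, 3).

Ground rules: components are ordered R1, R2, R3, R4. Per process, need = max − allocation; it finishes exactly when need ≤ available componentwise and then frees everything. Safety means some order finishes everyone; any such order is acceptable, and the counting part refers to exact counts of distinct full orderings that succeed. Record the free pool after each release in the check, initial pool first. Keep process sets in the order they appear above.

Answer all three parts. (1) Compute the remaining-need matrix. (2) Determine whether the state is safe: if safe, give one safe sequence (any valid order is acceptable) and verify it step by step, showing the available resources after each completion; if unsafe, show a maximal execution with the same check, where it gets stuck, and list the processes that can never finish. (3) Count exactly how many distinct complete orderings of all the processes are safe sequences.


(1) Outstanding need per process (order R1, R2, R3, R4):
  proc-C: (2, 0, 1, 3)
  proc-B: (3, 6, 2, 4)
  proc-H: (3, 4, 3, 4)
  proc-E: (4, 2, 2, 6)
  proc-F: (2, 2, 0, 5)
(2) SAFE — a valid safe sequence is proc-C, proc-F, proc-E, proc-B, proc-H.
Key observation: proc-C is the earliest step where a requested resource binds exactly: need (2, 0, 1, 3), pool (2, 1, 1, 3) at its turn.
Verifying each step:
  pool = (2, 1, 1, 3)
  run proc-C (needs (2, 0, 1, 3), free (2, 1, 1, 3)); after release of (2, 2, 1, 2) the pool is (4, 3, 2, 5)
  run proc-F (needs (2, 2, 0, 5), free (4, 3, 2, 5)); after release of (0, 1, 1, 1) the pool is (4, 4, 3, 6)
  run proc-E (needs (4, 2, 2, 6), free (4, 4, 3, 6)); after release of (0, 3, 0, 1) the pool is (4, 7, 3, 7)
  run proc-B (needs (3, 6, 2, 4), free (4, 7, 3, 7)); after release of (1, 1, 1, 3) the pool is (5, 8, 4, 10)
  run proc-H (needs (3, 4, 3, 4), free (5, 8, 4, 10)); after release of (1, 1, 3, 0) the pool is (6, 9, 7, 10)
(3) Precisely 3 of the possible complete orderings are safe sequences.


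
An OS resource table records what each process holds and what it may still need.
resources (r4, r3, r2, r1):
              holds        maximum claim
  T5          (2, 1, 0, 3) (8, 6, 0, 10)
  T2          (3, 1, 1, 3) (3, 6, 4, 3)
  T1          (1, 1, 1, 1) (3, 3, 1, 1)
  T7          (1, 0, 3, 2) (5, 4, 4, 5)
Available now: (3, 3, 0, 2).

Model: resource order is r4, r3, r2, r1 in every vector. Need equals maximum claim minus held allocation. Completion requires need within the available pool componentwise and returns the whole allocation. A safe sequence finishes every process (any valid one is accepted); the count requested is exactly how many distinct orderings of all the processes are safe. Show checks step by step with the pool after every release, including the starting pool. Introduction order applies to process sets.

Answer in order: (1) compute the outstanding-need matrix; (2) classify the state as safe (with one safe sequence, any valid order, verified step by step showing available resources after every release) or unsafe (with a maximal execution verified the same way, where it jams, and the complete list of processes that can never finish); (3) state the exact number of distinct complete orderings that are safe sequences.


(1) Need matrix, components ordered r4, r3, r2, r1:
  T5: (6, 5, 0, 7)
  T2: (0, 5, 3, 0)
  T1: (2, 2, 0, 0)
  T7: (4, 4, 1, 3)
(2) The state is UNSAFE.
Key observation: the wall is r3: completing T1, T7 brings the pool only to (5, 4, 4, 5), and all the rest need more.
The run T1, T7 cannot be extended any further. Walking it through:
  pool = (3, 3, 0, 2)
  run T1 (needs (2, 2, 0, 0), free (3, 3, 0, 2)); after release of (1, 1, 1, 1) the pool is (4, 4, 1, 3)
  run T7 (needs (4, 4, 1, 3), free (4, 4, 1, 3)); after release of (1, 0, 3, 2) the pool is (5, 4, 4, 5)
  blocked: T5 wants (6, 5, 0, 7), pool (5, 4, 4, 5) — not enough r4, r3 and r1
  blocked: T2 wants (0, 5, 3, 0), pool (5, 4, 4, 5) — not enough r3
Processes that can never finish: T5 and T2.
(3) Exactly 0 of the possible complete orderings are safe sequences.
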